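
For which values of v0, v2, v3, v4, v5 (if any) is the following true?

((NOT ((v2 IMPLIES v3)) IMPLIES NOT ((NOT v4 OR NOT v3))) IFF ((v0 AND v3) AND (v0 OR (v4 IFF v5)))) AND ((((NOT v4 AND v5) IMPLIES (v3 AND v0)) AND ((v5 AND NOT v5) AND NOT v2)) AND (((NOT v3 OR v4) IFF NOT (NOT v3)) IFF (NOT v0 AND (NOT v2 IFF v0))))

Case v5 = True: the conjunct NOT v5 is False.
Case v5 = False: the conjunct v5 is False.
Both cases fail — unsatisfiable.

Unsatisfiable — no assignment works.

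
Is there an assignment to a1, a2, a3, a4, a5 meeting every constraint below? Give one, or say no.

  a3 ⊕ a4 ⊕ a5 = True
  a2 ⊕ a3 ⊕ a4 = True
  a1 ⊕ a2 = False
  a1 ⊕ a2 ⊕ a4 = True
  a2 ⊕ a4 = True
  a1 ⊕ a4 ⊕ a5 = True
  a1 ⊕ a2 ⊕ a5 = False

a1: False; a2: False; a3: False; a4: True; a5: False

a3 ⊕ a4 ⊕ a5 = F ⊕ T ⊕ F = True ✓
a2 ⊕ a3 ⊕ a4 = F ⊕ F ⊕ T = True ✓
a1 ⊕ a2 = F ⊕ F = False ✓
a1 ⊕ a2 ⊕ a4 = F ⊕ F ⊕ T = True ✓
a2 ⊕ a4 = F ⊕ T = True ✓
a1 ⊕ a4 ⊕ a5 = F ⊕ T ⊕ F = True ✓
a1 ⊕ a2 ⊕ a5 = F ⊕ F ⊕ F = False ✓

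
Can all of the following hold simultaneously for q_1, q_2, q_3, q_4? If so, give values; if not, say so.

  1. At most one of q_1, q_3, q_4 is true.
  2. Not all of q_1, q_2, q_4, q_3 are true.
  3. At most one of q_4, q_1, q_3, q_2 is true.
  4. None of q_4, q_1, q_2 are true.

q_1: False, q_2: False, q_3: False, q_4: False

  (1) {q_1, q_3, q_4}: 0 true — at most one ✓
  (2) {q_1, q_2, q_4, q_3}: 0/4 true — not all ✓
  (3) {q_4, q_1, q_3, q_2}: 0 true — at most one ✓
  (4) {q_4, q_1, q_2}: 0 true — none ✓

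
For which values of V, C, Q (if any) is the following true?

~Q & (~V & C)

V: False; C: True; Q: False

  ~Q = True
  ~V & C = True
    ~V = True
Both conjuncts True, so the formula holds.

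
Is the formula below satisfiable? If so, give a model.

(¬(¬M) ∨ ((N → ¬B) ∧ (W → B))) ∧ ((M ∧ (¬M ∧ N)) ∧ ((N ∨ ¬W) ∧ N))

Case M = True: the conjunct ¬M is False.
Case M = False: the conjunct M is False.
Both cases fail — unsatisfiable.

The formula is unsatisfiable.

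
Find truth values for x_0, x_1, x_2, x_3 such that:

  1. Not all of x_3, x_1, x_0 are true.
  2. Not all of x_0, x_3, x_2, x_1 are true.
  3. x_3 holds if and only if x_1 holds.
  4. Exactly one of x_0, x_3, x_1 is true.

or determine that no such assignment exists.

x_0: True, x_1: False, x_2: True, x_3: False

  (1) {x_3, x_1, x_0}: 1/3 true — not all ✓
  (2) {x_0, x_3, x_2, x_1}: 2/4 true — not all ✓
  (3) x_3=F, x_1=F — same ✓
  (4) {x_0, x_3, x_1}: 1 true — exactly one ✓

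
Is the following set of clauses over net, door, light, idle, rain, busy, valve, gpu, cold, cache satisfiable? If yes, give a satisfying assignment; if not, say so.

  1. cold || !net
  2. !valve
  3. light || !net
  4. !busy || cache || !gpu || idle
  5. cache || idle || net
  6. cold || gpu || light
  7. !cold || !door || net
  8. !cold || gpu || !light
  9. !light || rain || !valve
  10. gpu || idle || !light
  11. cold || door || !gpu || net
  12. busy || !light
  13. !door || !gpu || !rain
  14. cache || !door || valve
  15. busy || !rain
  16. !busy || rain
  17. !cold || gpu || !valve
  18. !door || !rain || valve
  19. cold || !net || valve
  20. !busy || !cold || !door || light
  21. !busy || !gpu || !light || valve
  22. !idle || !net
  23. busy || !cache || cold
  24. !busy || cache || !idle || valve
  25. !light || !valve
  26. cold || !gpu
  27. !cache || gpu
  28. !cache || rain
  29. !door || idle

net = False; door = False; light = False; idle = True; rain = False; busy = False; valve = False; gpu = True; cold = True; cache = False

Unit clause (!valve) forces valve = False.
Set net = False.
Set door = False.
Set light = False.
Set idle = True.
Set rain = False.
  then (!busy || rain) forces busy = False.
  then (!cache || rain) forces cache = False.
Set gpu = True.
  then (cold || door || !gpu || net) forces cold = True.
All clauses satisfied.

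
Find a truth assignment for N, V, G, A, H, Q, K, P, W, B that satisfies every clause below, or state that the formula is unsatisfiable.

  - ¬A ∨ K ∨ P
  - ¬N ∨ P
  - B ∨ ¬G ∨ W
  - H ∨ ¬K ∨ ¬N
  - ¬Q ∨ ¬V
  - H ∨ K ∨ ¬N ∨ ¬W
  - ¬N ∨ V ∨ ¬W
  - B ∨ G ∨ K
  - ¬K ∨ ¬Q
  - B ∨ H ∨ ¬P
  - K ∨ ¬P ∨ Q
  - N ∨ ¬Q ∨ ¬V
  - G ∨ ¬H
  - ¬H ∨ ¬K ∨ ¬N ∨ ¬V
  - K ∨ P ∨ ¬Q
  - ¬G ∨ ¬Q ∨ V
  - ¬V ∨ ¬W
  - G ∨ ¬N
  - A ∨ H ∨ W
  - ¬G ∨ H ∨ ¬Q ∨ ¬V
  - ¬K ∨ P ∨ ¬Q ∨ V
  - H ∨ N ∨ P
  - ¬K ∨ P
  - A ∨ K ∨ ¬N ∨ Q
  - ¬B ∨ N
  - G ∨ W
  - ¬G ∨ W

N=F, V=F, G=T, A=F, H=T, Q=F, K=F, P=F, W=T, B=F

Try N = True:
  (¬N ∨ P) forces P = True.
  (G ∨ ¬N) forces G = True.
  (¬G ∨ W) forces W = True.
  (¬N ∨ V ∨ ¬W) forces V = True.
  clause (¬V ∨ ¬W) is falsified — backtrack.
So N = False.
  then (¬B ∨ N) forces B = False.
Set V = False.
Set G = True.
  then (B ∨ ¬G ∨ W) forces W = True.
  then (¬G ∨ ¬Q ∨ V) forces Q = False.
Set A = False.
Set H = True.
Set K = False.
  then (K ∨ ¬P ∨ Q) forces P = False.
All clauses satisfied.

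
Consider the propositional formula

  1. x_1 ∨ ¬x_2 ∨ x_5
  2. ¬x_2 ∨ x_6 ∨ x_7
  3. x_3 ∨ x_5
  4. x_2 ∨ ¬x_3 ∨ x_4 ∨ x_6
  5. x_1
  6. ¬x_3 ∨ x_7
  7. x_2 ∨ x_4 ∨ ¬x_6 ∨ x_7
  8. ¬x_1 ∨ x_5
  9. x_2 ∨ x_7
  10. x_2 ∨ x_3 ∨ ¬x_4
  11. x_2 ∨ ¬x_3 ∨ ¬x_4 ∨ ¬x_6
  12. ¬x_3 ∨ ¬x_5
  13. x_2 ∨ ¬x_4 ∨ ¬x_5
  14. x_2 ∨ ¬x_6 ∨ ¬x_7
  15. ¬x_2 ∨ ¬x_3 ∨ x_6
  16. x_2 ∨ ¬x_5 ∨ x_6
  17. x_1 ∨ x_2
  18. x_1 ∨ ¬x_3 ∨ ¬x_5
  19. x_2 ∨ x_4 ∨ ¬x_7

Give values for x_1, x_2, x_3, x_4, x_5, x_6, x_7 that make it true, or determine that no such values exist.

x_1: True; x_2: True; x_3: False; x_4: False; x_5: True; x_6: False; x_7: True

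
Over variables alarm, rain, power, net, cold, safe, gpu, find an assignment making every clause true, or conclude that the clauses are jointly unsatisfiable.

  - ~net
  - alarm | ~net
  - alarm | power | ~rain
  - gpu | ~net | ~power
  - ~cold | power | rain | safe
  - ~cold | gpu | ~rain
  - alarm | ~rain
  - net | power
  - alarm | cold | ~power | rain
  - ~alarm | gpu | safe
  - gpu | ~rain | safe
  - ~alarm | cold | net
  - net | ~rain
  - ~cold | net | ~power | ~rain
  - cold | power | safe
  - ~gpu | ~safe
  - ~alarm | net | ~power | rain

alarm=F, rain=F, power=T, net=F, cold=T, safe=T, gpu=F

Unit clause (~net) forces net = False.
In (net | power) only power is left, so power = True.
In (net | ~rain) only ~rain is left, so rain = False.
In (~alarm | net | ~power | rain) only ~alarm is left, so alarm = False.
In (alarm | cold | ~power | rain) only cold is left, so cold = True.
Set safe = True.
  then (~gpu | ~safe) forces gpu = False.
All clauses satisfied.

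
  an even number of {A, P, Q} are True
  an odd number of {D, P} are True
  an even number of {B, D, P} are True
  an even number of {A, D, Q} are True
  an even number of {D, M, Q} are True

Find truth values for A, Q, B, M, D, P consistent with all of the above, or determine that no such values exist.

Adding constraints 1, 2, 4 mod 2: every variable appears an even number of times on the left, so the left side is 0.
But the right sides sum to 1 (mod 2). 0 ≠ 1 — the system is inconsistent.

Unsatisfiable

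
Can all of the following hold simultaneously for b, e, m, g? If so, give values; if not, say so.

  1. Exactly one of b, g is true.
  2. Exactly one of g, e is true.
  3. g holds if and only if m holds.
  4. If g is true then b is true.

b = True, e = True, m = False, g = False

  (1) {b, g}: 1 true — exactly one ✓
  (2) {g, e}: 1 true — exactly one ✓
  (3) g=F, m=F — same ✓
  (4) g=F ⇒ b: vacuous ✓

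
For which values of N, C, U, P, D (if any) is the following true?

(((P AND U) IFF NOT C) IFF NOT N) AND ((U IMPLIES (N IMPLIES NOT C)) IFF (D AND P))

N = False, C = True, U = False, P = True, D = True

  ((P AND U) IFF NOT C) IFF NOT N = True
    (P AND U) IFF NOT C = True
      P AND U = False
      NOT C = False
    NOT N = True
  (U IMPLIES (N IMPLIES NOT C)) IFF (D AND P) = True
    U IMPLIES (N IMPLIES NOT C) = True
      N IMPLIES NOT C = True
        NOT C = False
    D AND P = True
Both conjuncts True, so the formula holds.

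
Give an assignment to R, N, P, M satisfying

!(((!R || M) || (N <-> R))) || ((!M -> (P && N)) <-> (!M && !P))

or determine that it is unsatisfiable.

R: True, N: False, P: False, M: False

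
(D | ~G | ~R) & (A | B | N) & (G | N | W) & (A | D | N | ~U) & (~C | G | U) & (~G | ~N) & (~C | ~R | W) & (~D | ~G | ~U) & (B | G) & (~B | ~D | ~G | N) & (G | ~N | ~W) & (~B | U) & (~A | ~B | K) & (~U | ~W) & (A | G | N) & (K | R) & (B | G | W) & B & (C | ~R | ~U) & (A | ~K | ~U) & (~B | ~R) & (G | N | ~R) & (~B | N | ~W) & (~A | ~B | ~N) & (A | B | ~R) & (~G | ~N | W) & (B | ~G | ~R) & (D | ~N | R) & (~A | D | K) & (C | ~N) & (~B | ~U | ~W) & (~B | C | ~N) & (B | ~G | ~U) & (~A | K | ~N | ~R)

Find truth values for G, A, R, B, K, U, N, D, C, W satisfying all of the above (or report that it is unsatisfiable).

G=T, A=T, R=F, B=T, K=T, U=T, N=F, D=F, C=T, W=F

Unit clause (B) forces B = True.
In (~B | ~R) only ~R is left, so R = False.
In (~B | U) only U is left, so U = True.
In (~U | ~W) only ~W is left, so W = False.
In (K | R) only K is left, so K = True.
In (A | ~K | ~U) only A is left, so A = True.
In (~A | ~B | ~N) only ~N is left, so N = False.
In (G | N | W) only G is left, so G = True.
In (~D | ~G | ~U) only ~D is left, so D = False.
Set C = True.
All clauses satisfied.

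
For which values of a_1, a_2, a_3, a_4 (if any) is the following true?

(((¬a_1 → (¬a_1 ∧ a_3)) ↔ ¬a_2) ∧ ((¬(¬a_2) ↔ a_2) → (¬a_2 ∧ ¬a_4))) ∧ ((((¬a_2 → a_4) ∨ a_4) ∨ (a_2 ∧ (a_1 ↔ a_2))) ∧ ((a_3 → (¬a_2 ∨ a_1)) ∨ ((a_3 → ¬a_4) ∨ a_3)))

The formula is unsatisfiable.

Case a_2 = True: the conjunct (¬(¬a_2) ↔ a_2) → (¬a_2 ∧ ¬a_4) becomes (True ↔ True) → (False ∧ ¬a_4) = False.
Case a_2 = False: the formula simplifies to ((¬a_1 → (¬a_1 ∧ a_3)) ∧ ¬a_4) ∧ (a_4 ∨ a_4).
  a_4 = True: the conjunct ¬a_4 is False.
  a_4 = False: the conjunct a_4 ∨ a_4 becomes False ∨ False = False.
Both cases fail — unsatisfiable.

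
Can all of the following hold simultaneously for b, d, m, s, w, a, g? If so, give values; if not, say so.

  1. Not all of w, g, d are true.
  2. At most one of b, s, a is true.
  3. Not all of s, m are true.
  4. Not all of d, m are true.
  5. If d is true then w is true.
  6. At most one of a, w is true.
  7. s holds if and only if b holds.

b=F; d=F; m=F; s=F; w=T; a=F; g=T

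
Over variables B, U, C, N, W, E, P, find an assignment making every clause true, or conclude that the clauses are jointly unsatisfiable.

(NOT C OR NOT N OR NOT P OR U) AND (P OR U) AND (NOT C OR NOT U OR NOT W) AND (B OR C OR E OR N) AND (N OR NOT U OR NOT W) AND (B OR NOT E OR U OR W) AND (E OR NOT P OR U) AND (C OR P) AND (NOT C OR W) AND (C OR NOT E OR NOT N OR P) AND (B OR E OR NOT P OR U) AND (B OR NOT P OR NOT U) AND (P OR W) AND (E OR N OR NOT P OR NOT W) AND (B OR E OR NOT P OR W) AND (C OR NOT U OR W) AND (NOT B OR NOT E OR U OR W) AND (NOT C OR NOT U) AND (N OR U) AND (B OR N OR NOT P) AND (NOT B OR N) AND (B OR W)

Set B = True.
  then (NOT B OR N) forces N = True.
Set U = False.
  then (P OR U) forces P = True.
  then (E OR NOT P OR U) forces E = True.
  then (NOT B OR NOT E OR U OR W) forces W = True.
  then (NOT C OR NOT N OR NOT P OR U) forces C = False.
All clauses satisfied.

B=T, U=F, C=F, N=T, W=T, E=T, P=T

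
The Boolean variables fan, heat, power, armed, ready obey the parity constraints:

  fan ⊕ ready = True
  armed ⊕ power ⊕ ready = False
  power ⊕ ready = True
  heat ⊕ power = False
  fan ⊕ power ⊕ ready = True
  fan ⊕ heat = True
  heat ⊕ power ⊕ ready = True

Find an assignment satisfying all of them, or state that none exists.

Adding constraints 1, 3, 4, 6 mod 2: every variable appears an even number of times on the left, so the left side is 0.
But the right sides sum to 1 (mod 2). 0 ≠ 1 — the system is inconsistent.

No satisfying assignment exists.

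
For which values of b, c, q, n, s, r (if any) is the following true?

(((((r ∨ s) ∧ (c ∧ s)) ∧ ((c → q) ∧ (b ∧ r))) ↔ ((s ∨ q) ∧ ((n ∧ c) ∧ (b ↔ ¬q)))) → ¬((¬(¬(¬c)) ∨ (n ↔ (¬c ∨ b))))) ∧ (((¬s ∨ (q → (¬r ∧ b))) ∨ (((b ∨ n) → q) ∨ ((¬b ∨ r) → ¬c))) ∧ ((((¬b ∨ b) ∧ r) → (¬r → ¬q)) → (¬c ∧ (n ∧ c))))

No satisfying assignment exists.

The conjunct (((¬b ∨ b) ∧ r) → (¬r → ¬q)) → (¬c ∧ (n ∧ c)) is unsatisfiable on its own:
  r = True: simplifies to ¬c ∧ (n ∧ c).
    c = True: the conjunct ¬c is False.
    c = False: the conjunct c is False.
  r = False: simplifies to ¬c ∧ (n ∧ c).
    c = True: the conjunct ¬c is False.
    c = False: the conjunct c is False.
So the whole conjunction is unsatisfiable.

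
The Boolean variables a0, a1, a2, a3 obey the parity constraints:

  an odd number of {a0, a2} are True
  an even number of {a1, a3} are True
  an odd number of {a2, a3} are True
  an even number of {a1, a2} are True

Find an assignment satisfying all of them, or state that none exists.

Adding constraints 2, 3, 4 mod 2: every variable appears an even number of times on the left, so the left side is 0.
But the right sides sum to 1 (mod 2). 0 ≠ 1 — the system is inconsistent.

UNSATISFIABLE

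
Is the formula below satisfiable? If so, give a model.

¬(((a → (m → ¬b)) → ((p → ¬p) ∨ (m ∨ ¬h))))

m=F, p=T, h=T, a=T, b=T

  ¬(((a → (m → ¬b)) → ((p → ¬p) ∨ (m ∨ ¬h)))) = True
    (a → (m → ¬b)) → ((p → ¬p) ∨ (m ∨ ¬h)) = False
      a → (m → ¬b) = True
        m → ¬b = True
          ¬b = False
      (p → ¬p) ∨ (m ∨ ¬h) = False
        p → ¬p = False
          ¬p = False
        m ∨ ¬h = False
          ¬h = False
The formula evaluates to True.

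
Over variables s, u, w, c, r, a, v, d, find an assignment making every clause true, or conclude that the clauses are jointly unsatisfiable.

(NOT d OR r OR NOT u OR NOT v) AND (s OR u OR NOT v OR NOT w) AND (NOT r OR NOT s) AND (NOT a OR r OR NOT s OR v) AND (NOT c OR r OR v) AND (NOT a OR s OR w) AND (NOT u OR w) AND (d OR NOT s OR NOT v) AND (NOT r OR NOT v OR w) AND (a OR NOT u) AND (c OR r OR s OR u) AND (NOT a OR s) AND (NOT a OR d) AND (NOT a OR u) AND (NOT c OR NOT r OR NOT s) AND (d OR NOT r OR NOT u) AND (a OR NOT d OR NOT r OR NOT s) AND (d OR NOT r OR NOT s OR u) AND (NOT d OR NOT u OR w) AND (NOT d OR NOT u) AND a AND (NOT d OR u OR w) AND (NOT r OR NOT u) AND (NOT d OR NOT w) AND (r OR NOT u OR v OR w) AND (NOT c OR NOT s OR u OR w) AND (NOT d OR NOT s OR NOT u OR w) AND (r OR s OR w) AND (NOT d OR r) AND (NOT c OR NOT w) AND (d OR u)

Unsatisfiable — no assignment works.

Case d = True:
  (NOT d OR NOT u) forces u = False.
  (NOT a OR u) forces a = False.
  Clause (a) is falsified — contradiction.
Case d = False:
  (NOT a OR d) forces a = False.
  Clause (a) is falsified — contradiction.
Both cases fail, so the formula is unsatisfiable.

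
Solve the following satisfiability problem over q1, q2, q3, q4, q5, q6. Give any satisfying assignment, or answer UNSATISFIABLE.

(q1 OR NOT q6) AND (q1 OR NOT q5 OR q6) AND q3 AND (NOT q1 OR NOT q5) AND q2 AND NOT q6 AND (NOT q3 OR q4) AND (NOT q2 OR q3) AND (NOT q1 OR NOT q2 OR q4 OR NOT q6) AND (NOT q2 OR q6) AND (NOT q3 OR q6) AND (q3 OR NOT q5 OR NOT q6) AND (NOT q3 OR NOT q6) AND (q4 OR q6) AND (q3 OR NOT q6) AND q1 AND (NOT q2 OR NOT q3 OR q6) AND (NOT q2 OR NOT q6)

Case q6 = True:
  Clause (NOT q6) is falsified — contradiction.
Case q6 = False:
  (q3) forces q3 = True.
  Clause (NOT q3 OR q6) is falsified — contradiction.
Both cases fail, so the formula is unsatisfiable.

No satisfying assignment exists.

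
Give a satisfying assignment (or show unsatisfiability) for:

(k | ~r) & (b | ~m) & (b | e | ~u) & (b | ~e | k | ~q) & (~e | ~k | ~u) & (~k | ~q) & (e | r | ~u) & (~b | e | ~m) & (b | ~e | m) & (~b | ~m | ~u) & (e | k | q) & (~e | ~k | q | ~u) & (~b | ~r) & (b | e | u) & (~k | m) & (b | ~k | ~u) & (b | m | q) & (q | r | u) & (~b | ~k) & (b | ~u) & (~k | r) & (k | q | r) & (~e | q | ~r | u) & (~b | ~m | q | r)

Set m = True.
  then (b | ~m) forces b = True.
  then (~b | e | ~m) forces e = True.
  then (~b | ~m | ~u) forces u = False.
  then (~b | ~r) forces r = False.
  then (q | r | u) forces q = True.
  then (~b | ~k) forces k = False.
All clauses satisfied.

m: True, k: False, e: True, r: False, u: False, b: True, q: True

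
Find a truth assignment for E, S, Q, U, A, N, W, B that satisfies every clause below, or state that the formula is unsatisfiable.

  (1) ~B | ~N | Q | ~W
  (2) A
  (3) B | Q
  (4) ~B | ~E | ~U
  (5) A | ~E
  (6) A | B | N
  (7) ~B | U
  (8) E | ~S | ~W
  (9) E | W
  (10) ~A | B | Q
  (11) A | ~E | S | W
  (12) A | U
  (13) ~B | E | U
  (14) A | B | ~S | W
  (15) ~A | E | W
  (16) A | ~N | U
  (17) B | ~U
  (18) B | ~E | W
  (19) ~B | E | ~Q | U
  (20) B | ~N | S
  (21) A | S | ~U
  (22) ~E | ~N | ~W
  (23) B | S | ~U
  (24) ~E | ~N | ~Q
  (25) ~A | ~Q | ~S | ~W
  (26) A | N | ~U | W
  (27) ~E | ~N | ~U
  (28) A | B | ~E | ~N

Unit clause (A) forces A = True.
Set E = False.
  then (E | W) forces W = True.
  then (E | ~S | ~W) forces S = False.
Set Q = True.
Set U = True.
  then (B | ~U) forces B = True.
Set N = False.
All clauses satisfied.

E = False, S = False, Q = True, U = True, A = True, N = False, W = True, B = True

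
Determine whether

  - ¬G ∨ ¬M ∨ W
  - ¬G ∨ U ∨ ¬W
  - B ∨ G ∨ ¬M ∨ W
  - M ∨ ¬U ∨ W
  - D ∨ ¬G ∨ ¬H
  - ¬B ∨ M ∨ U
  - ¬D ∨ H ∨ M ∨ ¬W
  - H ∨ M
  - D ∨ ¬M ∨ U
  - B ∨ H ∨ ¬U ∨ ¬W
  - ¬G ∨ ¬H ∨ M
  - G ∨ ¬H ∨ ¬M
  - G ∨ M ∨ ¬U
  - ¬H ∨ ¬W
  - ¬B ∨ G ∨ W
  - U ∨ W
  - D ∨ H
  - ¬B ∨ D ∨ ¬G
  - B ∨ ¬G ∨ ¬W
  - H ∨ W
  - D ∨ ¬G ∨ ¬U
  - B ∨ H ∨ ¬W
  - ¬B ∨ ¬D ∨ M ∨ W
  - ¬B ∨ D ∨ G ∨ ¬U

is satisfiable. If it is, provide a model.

Set B = True.
Try W = False:
  (¬B ∨ G ∨ W) forces G = True.
  (¬G ∨ ¬M ∨ W) forces M = False.
  (M ∨ ¬U ∨ W) forces U = False.
  clause (¬B ∨ M ∨ U) is falsified — backtrack.
So W = True.
  then (¬H ∨ ¬W) forces H = False.
  then (D ∨ H) forces D = True.
  then (¬D ∨ H ∨ M ∨ ¬W) forces M = True.
Set U = False.
  then (¬G ∨ U ∨ ¬W) forces G = False.
All clauses satisfied.

B: True, W: True, U: False, D: True, G: False, H: False, M: True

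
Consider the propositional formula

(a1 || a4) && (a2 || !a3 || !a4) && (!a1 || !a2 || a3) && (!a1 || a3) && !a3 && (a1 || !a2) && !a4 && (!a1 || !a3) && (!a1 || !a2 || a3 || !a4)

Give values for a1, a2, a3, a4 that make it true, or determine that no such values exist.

UNSATISFIABLE

Case a1 = True:
  (!a1 || a3) forces a3 = True.
  Clause (!a3) is falsified — contradiction.
Case a1 = False:
  (a1 || a4) forces a4 = True.
  Clause (!a4) is falsified — contradiction.
Both cases fail, so the formula is unsatisfiable.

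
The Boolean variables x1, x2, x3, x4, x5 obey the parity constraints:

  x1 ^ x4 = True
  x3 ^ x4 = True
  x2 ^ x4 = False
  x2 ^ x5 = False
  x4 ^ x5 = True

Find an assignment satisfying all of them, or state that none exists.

Adding constraints 3, 4, 5 mod 2: every variable appears an even number of times on the left, so the left side is 0.
But the right sides sum to 1 (mod 2). 0 ≠ 1 — the system is inconsistent.

Unsatisfiable — no assignment works.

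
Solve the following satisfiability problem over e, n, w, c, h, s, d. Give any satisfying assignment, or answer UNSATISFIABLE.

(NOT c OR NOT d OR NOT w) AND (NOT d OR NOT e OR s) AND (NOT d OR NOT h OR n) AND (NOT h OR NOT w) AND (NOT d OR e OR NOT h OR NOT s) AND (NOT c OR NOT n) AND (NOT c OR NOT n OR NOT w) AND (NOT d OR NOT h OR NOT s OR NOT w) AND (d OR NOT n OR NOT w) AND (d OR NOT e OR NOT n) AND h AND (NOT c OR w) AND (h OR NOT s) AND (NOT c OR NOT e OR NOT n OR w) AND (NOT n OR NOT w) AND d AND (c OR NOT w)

Unit clause (h) forces h = True.
Unit clause (d) forces d = True.
In (NOT d OR NOT h OR n) only n is left, so n = True.
In (NOT h OR NOT w) only NOT w is left, so w = False.
In (NOT c OR NOT n) only NOT c is left, so c = False.
Set e = True.
  then (NOT d OR NOT e OR s) forces s = True.
All clauses satisfied.

e = True; n = True; w = False; c = False; h = True; s = True; d = True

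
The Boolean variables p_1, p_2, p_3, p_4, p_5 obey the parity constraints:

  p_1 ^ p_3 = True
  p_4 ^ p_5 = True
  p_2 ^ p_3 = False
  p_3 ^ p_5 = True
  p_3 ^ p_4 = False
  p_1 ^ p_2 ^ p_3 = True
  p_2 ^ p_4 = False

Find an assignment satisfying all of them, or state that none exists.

p_1 = True, p_2 = False, p_3 = False, p_4 = False, p_5 = True

p_1 ^ p_3 = T ^ F = True ✓
p_4 ^ p_5 = F ^ T = True ✓
p_2 ^ p_3 = F ^ F = False ✓
p_3 ^ p_5 = F ^ T = True ✓
p_3 ^ p_4 = F ^ F = False ✓
p_1 ^ p_2 ^ p_3 = T ^ F ^ F = True ✓
p_2 ^ p_4 = F ^ F = False ✓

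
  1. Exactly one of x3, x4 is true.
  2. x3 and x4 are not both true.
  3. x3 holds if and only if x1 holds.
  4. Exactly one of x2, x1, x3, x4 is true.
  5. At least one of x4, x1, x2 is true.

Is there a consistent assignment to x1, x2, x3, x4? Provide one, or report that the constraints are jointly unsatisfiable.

x1 = False; x2 = False; x3 = False; x4 = True

  (1) {x3, x4}: 1 true — exactly one ✓
  (2) x3=F, x4=T — not both ✓
  (3) x3=F, x1=F — same ✓
  (4) {x2, x1, x3, x4}: 1 true — exactly one ✓
  (5) {x4, x1, x2}: 1 true — at least one ✓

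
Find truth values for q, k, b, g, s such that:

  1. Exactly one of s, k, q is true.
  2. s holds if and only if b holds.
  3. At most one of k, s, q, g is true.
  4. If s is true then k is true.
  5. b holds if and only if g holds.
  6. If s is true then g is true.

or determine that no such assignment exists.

q=F, k=T, b=F, g=F, s=F

  (1) {s, k, q}: 1 true — exactly one ✓
  (2) s=F, b=F — same ✓
  (3) {k, s, q, g}: 1 true — at most one ✓
  (4) s=F ⇒ k: vacuous ✓
  (5) b=F, g=F — same ✓
  (6) s=F ⇒ g: vacuous ✓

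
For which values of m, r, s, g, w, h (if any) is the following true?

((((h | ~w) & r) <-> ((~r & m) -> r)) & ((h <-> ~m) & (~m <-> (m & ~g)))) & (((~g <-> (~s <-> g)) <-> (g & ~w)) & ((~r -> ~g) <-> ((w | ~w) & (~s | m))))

m=T, r=T, s=T, g=T, w=F, h=F

  (((h | ~w) & r) <-> ((~r & m) -> r)) & ((h <-> ~m) & (~m <-> (m & ~g))) = True
    ((h | ~w) & r) <-> ((~r & m) -> r) = True
      (h | ~w) & r = True
        h | ~w = True
          ~w = True
      (~r & m) -> r = True
        ~r & m = False
          ~r = False
    (h <-> ~m) & (~m <-> (m & ~g)) = True
      h <-> ~m = True
        ~m = False
      ~m <-> (m & ~g) = True
        ~m = False
        m & ~g = False
          ~g = False
  ((~g <-> (~s <-> g)) <-> (g & ~w)) & ((~r -> ~g) <-> ((w | ~w) & (~s | m))) = True
    (~g <-> (~s <-> g)) <-> (g & ~w) = True
      ~g <-> (~s <-> g) = True
        ~g = False
        ~s <-> g = False
          ~s = False
      g & ~w = True
        ~w = True
    (~r -> ~g) <-> ((w | ~w) & (~s | m)) = True
      ~r -> ~g = True
        ~r = False
        ~g = False
      (w | ~w) & (~s | m) = True
        w | ~w = True
          ~w = True
        ~s | m = True
          ~s = False
Both conjuncts True, so the formula holds.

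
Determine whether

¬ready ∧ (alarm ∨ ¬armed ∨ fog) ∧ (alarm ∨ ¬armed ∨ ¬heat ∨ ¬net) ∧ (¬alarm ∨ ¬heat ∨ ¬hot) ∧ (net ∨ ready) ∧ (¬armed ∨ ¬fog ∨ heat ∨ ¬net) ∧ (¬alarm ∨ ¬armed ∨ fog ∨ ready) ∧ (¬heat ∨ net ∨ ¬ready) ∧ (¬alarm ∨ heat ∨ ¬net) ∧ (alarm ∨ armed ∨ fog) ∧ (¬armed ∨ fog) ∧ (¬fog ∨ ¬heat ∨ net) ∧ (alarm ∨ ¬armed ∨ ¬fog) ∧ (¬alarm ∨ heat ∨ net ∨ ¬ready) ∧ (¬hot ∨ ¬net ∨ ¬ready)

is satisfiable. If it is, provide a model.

net = True; heat = True; hot = False; armed = False; alarm = False; ready = False; fog = True

Unit clause (¬ready) forces ready = False.
In (net ∨ ready) only net is left, so net = True.
Set heat = True.
Set hot = False.
Set armed = False.
Set alarm = False.
  then (alarm ∨ armed ∨ fog) forces fog = True.
All clauses satisfied.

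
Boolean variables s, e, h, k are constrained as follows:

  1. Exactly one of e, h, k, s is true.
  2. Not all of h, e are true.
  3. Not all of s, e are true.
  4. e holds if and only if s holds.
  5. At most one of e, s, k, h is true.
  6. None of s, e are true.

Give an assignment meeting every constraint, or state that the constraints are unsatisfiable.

s=F, e=F, h=F, k=T

  (1) {e, h, k, s}: 1 true — exactly one ✓
  (2) {h, e}: 0/2 true — not all ✓
  (3) {s, e}: 0/2 true — not all ✓
  (4) e=F, s=F — same ✓
  (5) {e, s, k, h}: 1 true — at most one ✓
  (6) {s, e}: 0 true — none ✓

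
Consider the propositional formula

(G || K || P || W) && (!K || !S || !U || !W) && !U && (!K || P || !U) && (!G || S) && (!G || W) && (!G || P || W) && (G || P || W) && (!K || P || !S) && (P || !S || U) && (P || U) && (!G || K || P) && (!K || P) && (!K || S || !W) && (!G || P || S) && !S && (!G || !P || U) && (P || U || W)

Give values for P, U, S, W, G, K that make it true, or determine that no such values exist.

P: True, U: False, S: False, W: False, G: False, K: True

Unit clause (!U) forces U = False.
In (P || U) only P is left, so P = True.
Unit clause (!S) forces S = False.
In (!G || !P || U) only !G is left, so G = False.
Set W = False.
Set K = True.
All clauses satisfied.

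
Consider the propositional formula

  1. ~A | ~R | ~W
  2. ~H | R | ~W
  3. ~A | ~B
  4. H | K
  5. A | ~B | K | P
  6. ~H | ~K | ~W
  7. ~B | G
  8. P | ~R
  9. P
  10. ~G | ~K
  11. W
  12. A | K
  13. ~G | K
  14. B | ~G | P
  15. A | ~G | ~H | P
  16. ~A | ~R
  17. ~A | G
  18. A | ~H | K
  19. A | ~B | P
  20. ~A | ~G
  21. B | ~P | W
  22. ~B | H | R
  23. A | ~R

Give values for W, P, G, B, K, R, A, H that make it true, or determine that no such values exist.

W = True, P = True, G = False, B = False, K = True, R = False, A = False, H = False

Unit clause (P) forces P = True.
Unit clause (W) forces W = True.
Set G = False.
  then (~B | G) forces B = False.
  then (~A | G) forces A = False.
  then (A | ~R) forces R = False.
  then (~H | R | ~W) forces H = False.
  then (H | K) forces K = True.
All clauses satisfied.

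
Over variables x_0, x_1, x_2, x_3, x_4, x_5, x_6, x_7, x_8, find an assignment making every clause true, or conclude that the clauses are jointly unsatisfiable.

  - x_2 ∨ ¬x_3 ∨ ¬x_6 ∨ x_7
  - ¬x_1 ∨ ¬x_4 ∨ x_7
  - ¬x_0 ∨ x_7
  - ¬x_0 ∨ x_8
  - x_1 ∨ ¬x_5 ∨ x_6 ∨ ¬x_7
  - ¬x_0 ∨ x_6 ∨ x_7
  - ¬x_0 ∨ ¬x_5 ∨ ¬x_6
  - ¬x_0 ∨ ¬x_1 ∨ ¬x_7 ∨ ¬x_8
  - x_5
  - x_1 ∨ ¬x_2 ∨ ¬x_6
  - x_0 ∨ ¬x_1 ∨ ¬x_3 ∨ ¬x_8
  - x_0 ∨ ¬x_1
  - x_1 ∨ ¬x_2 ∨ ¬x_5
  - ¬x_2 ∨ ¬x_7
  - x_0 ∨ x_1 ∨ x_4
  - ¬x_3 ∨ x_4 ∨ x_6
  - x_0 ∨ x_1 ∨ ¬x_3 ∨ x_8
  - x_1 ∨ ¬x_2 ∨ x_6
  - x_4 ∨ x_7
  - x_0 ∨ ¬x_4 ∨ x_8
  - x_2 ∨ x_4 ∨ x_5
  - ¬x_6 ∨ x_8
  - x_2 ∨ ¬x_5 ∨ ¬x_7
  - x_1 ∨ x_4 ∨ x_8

Unit clause (x_5) forces x_5 = True.
Try x_0 = True:
  (¬x_0 ∨ x_7) forces x_7 = True.
  (¬x_0 ∨ x_8) forces x_8 = True.
  (¬x_0 ∨ ¬x_5 ∨ ¬x_6) forces x_6 = False.
  (x_1 ∨ ¬x_5 ∨ x_6 ∨ ¬x_7) forces x_1 = True.
  clause (¬x_0 ∨ ¬x_1 ∨ ¬x_7 ∨ ¬x_8) is falsified — backtrack.
So x_0 = False.
  then (x_0 ∨ ¬x_1) forces x_1 = False.
  then (x_1 ∨ ¬x_2 ∨ ¬x_5) forces x_2 = False.
  then (x_0 ∨ x_1 ∨ x_4) forces x_4 = True.
  then (x_0 ∨ ¬x_4 ∨ x_8) forces x_8 = True.
  then (x_2 ∨ ¬x_5 ∨ ¬x_7) forces x_7 = False.
Set x_3 = False.
Set x_6 = False.
All clauses satisfied.

x_0 = False; x_1 = False; x_2 = False; x_3 = False; x_4 = True; x_5 = True; x_6 = False; x_7 = False; x_8 = True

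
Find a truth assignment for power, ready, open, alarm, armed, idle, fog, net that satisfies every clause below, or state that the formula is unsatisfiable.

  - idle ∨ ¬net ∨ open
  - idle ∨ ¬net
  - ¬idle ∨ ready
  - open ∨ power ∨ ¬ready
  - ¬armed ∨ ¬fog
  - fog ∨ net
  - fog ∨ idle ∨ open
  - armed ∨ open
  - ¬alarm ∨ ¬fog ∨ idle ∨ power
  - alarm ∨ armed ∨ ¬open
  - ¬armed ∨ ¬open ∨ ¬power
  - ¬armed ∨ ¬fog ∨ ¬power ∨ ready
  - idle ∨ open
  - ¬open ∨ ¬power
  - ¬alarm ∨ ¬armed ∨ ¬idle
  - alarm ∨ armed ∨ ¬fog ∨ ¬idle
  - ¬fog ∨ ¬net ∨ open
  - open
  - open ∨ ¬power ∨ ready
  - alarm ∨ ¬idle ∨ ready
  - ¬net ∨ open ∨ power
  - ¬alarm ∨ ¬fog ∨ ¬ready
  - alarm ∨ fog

Unit clause (open) forces open = True.
In (¬open ∨ ¬power) only ¬power is left, so power = False.
Set ready = True.
Try alarm = False:
  (alarm ∨ armed ∨ ¬open) forces armed = True.
  (¬armed ∨ ¬fog) forces fog = False.
  clause (alarm ∨ fog) is falsified — backtrack.
So alarm = True.
  then (¬alarm ∨ ¬fog ∨ ¬ready) forces fog = False.
  then (fog ∨ net) forces net = True.
  then (idle ∨ ¬net) forces idle = True.
  then (¬alarm ∨ ¬armed ∨ ¬idle) forces armed = False.
All clauses satisfied.

power=F, ready=T, open=T, alarm=T, armed=F, idle=T, fog=F, net=T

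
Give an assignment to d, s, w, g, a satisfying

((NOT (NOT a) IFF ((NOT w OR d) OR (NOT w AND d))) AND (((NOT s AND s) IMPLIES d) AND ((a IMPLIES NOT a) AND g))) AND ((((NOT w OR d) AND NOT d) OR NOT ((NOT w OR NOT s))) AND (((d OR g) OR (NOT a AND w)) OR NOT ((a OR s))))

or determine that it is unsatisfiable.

d = False, s = True, w = True, g = True, a = False

  (NOT (NOT a) IFF ((NOT w OR d) OR (NOT w AND d))) AND (((NOT s AND s) IMPLIES d) AND ((a IMPLIES NOT a) AND g)) = True
    NOT (NOT a) IFF ((NOT w OR d) OR (NOT w AND d)) = True
      NOT (NOT a) = False
        NOT a = True
      (NOT w OR d) OR (NOT w AND d) = False
        NOT w OR d = False
          NOT w = False
        NOT w AND d = False
          NOT w = False
    ((NOT s AND s) IMPLIES d) AND ((a IMPLIES NOT a) AND g) = True
      (NOT s AND s) IMPLIES d = True
        NOT s AND s = False
          NOT s = False
      (a IMPLIES NOT a) AND g = True
        a IMPLIES NOT a = True
          NOT a = True
  (((NOT w OR d) AND NOT d) OR NOT ((NOT w OR NOT s))) AND (((d OR g) OR (NOT a AND w)) OR NOT ((a OR s))) = True
    ((NOT w OR d) AND NOT d) OR NOT ((NOT w OR NOT s)) = True
      (NOT w OR d) AND NOT d = False
        NOT w OR d = False
          NOT w = False
        NOT d = True
      NOT ((NOT w OR NOT s)) = True
        NOT w OR NOT s = False
          NOT w = False
          NOT s = False
    ((d OR g) OR (NOT a AND w)) OR NOT ((a OR s)) = True
      (d OR g) OR (NOT a AND w) = True
        d OR g = True
        NOT a AND w = True
          NOT a = True
      NOT ((a OR s)) = False
        a OR s = True
Both conjuncts True, so the formula holds.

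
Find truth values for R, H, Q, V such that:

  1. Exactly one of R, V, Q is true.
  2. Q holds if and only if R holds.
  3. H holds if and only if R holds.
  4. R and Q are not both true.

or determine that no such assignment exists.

R = False, H = False, Q = False, V = True

  (1) {R, V, Q}: 1 true — exactly one ✓
  (2) Q=F, R=F — same ✓
  (3) H=F, R=F — same ✓
  (4) R=F, Q=F — not both ✓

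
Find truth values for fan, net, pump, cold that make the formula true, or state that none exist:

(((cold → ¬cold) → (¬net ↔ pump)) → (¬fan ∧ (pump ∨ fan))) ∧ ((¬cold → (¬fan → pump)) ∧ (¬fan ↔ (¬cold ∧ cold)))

fan: True; net: True; pump: True; cold: False

  ((cold → ¬cold) → (¬net ↔ pump)) → (¬fan ∧ (pump ∨ fan)) = True
    (cold → ¬cold) → (¬net ↔ pump) = False
      cold → ¬cold = True
        ¬cold = True
      ¬net ↔ pump = False
        ¬net = False
    ¬fan ∧ (pump ∨ fan) = False
      ¬fan = False
      pump ∨ fan = True
  (¬cold → (¬fan → pump)) ∧ (¬fan ↔ (¬cold ∧ cold)) = True
    ¬cold → (¬fan → pump) = True
      ¬cold = True
      ¬fan → pump = True
        ¬fan = False
    ¬fan ↔ (¬cold ∧ cold) = True
      ¬fan = False
      ¬cold ∧ cold = False
        ¬cold = True
Both conjuncts True, so the formula holds.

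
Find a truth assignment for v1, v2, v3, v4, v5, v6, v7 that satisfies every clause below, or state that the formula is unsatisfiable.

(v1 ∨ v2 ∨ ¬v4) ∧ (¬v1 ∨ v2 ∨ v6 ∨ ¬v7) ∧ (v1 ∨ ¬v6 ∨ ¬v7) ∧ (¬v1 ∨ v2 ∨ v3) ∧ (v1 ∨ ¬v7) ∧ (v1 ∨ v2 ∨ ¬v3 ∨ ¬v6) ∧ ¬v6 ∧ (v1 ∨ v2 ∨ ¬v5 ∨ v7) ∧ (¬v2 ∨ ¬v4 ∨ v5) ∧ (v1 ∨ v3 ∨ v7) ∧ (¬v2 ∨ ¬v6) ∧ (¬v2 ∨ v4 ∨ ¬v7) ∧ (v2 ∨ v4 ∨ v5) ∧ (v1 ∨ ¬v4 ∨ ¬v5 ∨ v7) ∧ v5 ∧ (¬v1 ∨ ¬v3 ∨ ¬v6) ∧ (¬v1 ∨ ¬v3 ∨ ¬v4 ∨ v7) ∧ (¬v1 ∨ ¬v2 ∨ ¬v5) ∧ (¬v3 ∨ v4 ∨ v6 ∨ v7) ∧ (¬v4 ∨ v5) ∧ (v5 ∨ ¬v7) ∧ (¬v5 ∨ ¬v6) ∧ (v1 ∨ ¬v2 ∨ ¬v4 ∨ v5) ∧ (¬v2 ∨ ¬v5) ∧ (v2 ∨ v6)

Unsatisfiable — no assignment works.

Case v5 = True:
  (¬v6) forces v6 = False.
  (¬v2 ∨ ¬v5) forces v2 = False.
  Clause (v2 ∨ v6) is falsified — contradiction.
Case v5 = False:
  Clause (v5) is falsified — contradiction.
Both cases fail, so the formula is unsatisfiable.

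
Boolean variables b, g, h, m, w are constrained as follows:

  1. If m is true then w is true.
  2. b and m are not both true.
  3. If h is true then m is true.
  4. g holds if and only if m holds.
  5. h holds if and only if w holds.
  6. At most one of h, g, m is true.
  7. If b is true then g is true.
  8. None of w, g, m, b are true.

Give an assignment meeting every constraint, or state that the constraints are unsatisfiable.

b: False, g: False, h: False, m: False, w: False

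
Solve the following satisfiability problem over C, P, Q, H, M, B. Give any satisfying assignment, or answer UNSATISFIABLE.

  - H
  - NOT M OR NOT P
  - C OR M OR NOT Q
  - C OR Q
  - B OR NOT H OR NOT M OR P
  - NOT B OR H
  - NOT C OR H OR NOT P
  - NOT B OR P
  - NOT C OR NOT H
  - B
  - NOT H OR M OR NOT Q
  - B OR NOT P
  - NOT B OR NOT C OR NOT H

Unsatisfiable — no assignment works.

Case H = True:
  (NOT C OR NOT H) forces C = False.
  (C OR Q) forces Q = True.
  (C OR M OR NOT Q) forces M = True.
  (NOT M OR NOT P) forces P = False.
  (B OR NOT H OR NOT M OR P) forces B = True.
  Clause (NOT B OR P) is falsified — contradiction.
Case H = False:
  Clause (H) is falsified — contradiction.
Both cases fail, so the formula is unsatisfiable.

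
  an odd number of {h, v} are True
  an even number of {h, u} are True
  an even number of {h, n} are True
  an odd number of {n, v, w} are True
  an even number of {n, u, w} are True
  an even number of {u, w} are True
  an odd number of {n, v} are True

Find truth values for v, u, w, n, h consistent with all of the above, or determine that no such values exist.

v = True, u = False, w = False, n = False, h = False

{h, v}: 1 true → odd ✓
{h, u}: 0 true → even ✓
{h, n}: 0 true → even ✓
{n, v, w}: 1 true → odd ✓
{n, u, w}: 0 true → even ✓
{u, w}: 0 true → even ✓
{n, v}: 1 true → odd ✓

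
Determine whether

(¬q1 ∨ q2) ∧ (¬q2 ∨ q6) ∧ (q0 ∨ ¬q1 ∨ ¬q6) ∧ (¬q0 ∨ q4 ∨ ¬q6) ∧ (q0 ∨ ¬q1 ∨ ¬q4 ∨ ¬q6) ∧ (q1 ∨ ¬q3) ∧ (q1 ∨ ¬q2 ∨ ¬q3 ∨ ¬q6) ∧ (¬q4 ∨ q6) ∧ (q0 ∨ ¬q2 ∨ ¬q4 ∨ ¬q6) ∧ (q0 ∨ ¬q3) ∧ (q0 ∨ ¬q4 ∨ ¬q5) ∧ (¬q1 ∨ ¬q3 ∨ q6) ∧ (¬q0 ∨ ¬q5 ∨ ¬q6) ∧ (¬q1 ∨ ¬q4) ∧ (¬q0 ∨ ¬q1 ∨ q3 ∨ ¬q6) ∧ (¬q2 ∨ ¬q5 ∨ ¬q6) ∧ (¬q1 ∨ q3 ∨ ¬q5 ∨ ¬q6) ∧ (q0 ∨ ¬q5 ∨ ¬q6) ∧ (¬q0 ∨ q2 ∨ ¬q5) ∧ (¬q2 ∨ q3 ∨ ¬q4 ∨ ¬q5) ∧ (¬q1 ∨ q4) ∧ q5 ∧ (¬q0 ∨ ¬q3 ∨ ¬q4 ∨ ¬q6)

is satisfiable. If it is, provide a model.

Unit clause (q5) forces q5 = True.
Try q0 = True:
  (¬q0 ∨ ¬q5 ∨ ¬q6) forces q6 = False.
  (¬q2 ∨ q6) forces q2 = False.
  clause (¬q0 ∨ q2 ∨ ¬q5) is falsified — backtrack.
So q0 = False.
  then (q0 ∨ ¬q3) forces q3 = False.
  then (q0 ∨ ¬q4 ∨ ¬q5) forces q4 = False.
  then (q0 ∨ ¬q5 ∨ ¬q6) forces q6 = False.
  then (¬q1 ∨ q4) forces q1 = False.
  then (¬q2 ∨ q6) forces q2 = False.
All clauses satisfied.

q0 = False, q1 = False, q2 = False, q3 = False, q4 = False, q5 = True, q6 = False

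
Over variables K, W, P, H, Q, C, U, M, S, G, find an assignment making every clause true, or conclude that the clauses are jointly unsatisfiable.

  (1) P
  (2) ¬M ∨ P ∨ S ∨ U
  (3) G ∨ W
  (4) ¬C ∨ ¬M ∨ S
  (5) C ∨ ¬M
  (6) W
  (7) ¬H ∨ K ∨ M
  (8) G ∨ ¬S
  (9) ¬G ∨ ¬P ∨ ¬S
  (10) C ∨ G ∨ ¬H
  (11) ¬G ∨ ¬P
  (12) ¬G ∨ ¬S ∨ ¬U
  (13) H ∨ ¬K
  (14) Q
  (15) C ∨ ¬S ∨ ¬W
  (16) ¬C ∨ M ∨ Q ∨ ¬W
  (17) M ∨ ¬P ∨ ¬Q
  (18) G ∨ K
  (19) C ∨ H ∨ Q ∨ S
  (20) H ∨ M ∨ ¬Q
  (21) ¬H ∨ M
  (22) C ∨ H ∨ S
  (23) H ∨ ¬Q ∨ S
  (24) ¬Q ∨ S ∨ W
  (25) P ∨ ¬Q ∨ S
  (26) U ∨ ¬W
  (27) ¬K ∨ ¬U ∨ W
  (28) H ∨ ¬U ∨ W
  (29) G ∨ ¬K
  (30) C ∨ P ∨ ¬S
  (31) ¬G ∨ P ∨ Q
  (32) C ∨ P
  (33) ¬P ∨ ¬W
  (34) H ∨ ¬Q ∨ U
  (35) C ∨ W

UNSATISFIABLE

Case W = True:
  (P) forces P = True.
  Clause (¬P ∨ ¬W) is falsified — contradiction.
Case W = False:
  Clause (W) is falsified — contradiction.
Both cases fail, so the formula is unsatisfiable.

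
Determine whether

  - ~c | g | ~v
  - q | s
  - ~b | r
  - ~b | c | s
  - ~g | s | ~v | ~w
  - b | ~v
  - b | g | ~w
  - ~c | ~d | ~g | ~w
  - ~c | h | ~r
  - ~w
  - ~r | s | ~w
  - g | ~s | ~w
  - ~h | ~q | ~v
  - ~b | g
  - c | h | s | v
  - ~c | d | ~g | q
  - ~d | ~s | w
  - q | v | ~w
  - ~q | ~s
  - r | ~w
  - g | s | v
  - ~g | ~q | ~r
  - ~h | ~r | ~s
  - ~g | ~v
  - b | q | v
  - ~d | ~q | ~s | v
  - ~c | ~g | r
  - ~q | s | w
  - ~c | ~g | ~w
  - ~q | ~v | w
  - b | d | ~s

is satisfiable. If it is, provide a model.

Unit clause (~w) forces w = False.
Try g = False:
  (~b | g) forces b = False.
  (b | ~v) forces v = False.
  (g | s | v) forces s = True.
  (~d | ~s | w) forces d = False.
  clause (b | d | ~s) is falsified — backtrack.
So g = True.
  then (~g | ~v) forces v = False.
Try s = False:
  (q | s) forces q = True.
  clause (~q | s | w) is falsified — backtrack.
So s = True.
  then (~d | ~s | w) forces d = False.
  then (~q | ~s) forces q = False.
  then (b | q | v) forces b = True.
  then (~b | r) forces r = True.
  then (~c | d | ~g | q) forces c = False.
  then (~h | ~r | ~s) forces h = False.
All clauses satisfied.

g: True; s: True; v: False; b: True; w: False; q: False; d: False; r: True; c: False; h: False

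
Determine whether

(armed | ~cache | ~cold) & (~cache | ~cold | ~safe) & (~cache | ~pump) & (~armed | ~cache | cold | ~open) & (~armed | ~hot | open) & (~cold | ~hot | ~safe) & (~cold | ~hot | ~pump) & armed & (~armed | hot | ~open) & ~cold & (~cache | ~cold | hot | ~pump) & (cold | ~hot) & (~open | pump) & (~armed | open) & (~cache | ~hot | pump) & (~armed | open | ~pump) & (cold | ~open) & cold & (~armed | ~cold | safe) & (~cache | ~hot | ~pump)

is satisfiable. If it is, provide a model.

Case cold = True:
  Clause (~cold) is falsified — contradiction.
Case cold = False:
  Clause (cold) is falsified — contradiction.
Both cases fail, so the formula is unsatisfiable.

No satisfying assignment exists.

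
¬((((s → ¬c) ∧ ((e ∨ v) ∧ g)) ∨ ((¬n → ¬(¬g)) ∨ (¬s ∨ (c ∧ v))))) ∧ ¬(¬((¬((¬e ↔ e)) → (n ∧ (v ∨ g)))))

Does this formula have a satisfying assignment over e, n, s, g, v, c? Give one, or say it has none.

The formula is unsatisfiable.

Case g = True: the conjunct ¬((((s → ¬c) ∧ ((e ∨ v) ∧ g)) ∨ ((¬n → ¬(¬g)) ∨ (¬s ∨ (c ∧ v))))) becomes ¬((((s → ¬c) ∧ (e ∨ v)) ∨ True)) = False.
Case g = False: the formula simplifies to ¬((n ∨ (¬s ∨ (c ∧ v)))) ∧ ¬(¬((¬((¬e ↔ e)) → (n ∧ v)))).
  n = True: the conjunct ¬((n ∨ (¬s ∨ (c ∧ v)))) becomes ¬((True ∨ (¬s ∨ (c ∧ v)))) = False.
  n = False: simplifies to ¬((¬s ∨ (c ∧ v))) ∧ ¬(¬((¬e ↔ e))).
    e = True: the conjunct ¬(¬((¬e ↔ e))) becomes ¬(¬False) = False.
    e = False: the conjunct ¬(¬((¬e ↔ e))) becomes ¬(¬False) = False.
Both cases fail — unsatisfiable.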